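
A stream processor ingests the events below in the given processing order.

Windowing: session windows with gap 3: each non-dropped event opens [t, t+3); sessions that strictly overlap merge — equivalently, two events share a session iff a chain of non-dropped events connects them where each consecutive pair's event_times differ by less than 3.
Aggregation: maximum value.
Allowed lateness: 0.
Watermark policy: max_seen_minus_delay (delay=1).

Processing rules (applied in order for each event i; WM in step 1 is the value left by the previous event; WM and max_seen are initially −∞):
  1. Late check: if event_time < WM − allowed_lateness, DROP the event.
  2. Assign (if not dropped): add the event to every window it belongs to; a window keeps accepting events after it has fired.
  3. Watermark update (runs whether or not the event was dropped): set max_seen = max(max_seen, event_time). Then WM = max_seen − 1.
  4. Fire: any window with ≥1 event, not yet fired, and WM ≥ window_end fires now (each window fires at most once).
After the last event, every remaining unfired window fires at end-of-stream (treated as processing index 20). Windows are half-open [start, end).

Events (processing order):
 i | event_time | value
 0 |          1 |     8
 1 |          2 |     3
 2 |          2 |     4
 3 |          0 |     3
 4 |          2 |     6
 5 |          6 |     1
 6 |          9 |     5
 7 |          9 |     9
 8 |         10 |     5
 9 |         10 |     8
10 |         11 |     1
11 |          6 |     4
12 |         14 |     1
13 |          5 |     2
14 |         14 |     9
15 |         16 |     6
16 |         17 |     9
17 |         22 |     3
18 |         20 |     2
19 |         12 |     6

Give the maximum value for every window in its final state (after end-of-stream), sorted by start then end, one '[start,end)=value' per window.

[1,5)=8 [6,9)=1 [9,14)=9 [14,20)=9 [22,25)=3

i=0 t=1 v=8: → [1,4); WM=0
i=1 t=2 v=3: → [1,5); WM=1
i=2 t=2 v=4: → [1,5); WM=1
i=3 t=0 v=3: DROP (t<1-0); WM=1
i=4 t=2 v=6: → [1,5); WM=1
i=5 t=6 v=1: → [6,9); WM=5
i=6 t=9 v=5: → [9,12); WM=8
i=7 t=9 v=9: → [9,12); WM=8
i=8 t=10 v=5: → [9,13); WM=9
i=9 t=10 v=8: → [9,13); WM=9
i=10 t=11 v=1: → [9,14); WM=10
i=11 t=6 v=4: DROP (t<10-0); WM=10
i=12 t=14 v=1: → [14,17); WM=13
i=13 t=5 v=2: DROP (t<13-0); WM=13
i=14 t=14 v=9: → [14,17); WM=13
i=15 t=16 v=6: → [14,19); WM=15
i=16 t=17 v=9: → [14,20); WM=16
i=17 t=22 v=3: → [22,25); WM=21
i=18 t=20 v=2: DROP (t<21-0); WM=21
i=19 t=12 v=6: DROP (t<21-0); WM=21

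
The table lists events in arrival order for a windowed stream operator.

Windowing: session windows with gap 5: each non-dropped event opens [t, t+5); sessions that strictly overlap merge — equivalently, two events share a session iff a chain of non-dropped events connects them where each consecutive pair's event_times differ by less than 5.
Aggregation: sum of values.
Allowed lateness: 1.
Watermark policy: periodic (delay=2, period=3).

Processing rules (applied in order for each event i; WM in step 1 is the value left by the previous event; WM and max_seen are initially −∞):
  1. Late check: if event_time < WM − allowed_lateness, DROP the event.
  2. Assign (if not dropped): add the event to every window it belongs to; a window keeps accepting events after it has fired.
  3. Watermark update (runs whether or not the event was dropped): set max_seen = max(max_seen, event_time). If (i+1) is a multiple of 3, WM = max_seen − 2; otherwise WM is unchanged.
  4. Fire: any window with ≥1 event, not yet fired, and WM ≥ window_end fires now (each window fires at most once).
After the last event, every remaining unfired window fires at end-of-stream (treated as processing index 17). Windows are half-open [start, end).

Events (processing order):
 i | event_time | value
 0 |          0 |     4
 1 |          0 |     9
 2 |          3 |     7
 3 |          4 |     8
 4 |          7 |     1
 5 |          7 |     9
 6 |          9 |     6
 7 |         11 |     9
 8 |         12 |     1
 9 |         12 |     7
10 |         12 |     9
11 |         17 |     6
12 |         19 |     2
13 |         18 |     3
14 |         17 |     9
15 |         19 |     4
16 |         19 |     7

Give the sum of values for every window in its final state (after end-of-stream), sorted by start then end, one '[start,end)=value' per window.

[0,17)=70 [17,24)=31

i=0 t=0 v=4: → [0,5); WM=−∞
i=1 t=0 v=9: → [0,5); WM=−∞
i=2 t=3 v=7: → [0,8); WM=1
i=3 t=4 v=8: → [0,9); WM=1
i=4 t=7 v=1: → [0,12); WM=1
i=5 t=7 v=9: → [0,12); WM=5
i=6 t=9 v=6: → [0,14); WM=5
i=7 t=11 v=9: → [0,16); WM=5
i=8 t=12 v=1: → [0,17); WM=10
i=9 t=12 v=7: → [0,17); WM=10
i=10 t=12 v=9: → [0,17); WM=10
i=11 t=17 v=6: → [17,22); WM=15
i=12 t=19 v=2: → [17,24); WM=15
i=13 t=18 v=3: → [17,24); WM=15
i=14 t=17 v=9: → [17,24); WM=17
i=15 t=19 v=4: → [17,24); WM=17
i=16 t=19 v=7: → [17,24); WM=17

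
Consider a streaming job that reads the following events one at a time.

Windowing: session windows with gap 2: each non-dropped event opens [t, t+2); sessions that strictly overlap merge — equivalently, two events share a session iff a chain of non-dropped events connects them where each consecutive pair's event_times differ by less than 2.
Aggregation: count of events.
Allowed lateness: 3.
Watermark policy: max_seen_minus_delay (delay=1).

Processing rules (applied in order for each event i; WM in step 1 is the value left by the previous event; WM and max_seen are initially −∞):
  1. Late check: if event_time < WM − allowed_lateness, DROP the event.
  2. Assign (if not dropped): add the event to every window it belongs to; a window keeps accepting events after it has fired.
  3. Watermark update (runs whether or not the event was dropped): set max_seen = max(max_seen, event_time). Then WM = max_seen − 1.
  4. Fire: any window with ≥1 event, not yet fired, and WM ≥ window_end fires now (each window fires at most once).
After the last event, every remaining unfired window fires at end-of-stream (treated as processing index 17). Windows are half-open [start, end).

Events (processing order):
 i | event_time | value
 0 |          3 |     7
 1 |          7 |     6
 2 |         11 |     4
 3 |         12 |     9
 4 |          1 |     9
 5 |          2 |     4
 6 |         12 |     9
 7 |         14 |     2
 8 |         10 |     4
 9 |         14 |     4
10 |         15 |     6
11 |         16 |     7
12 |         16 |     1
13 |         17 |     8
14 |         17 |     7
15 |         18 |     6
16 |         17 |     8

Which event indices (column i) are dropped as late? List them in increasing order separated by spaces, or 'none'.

4 5

i=0 t=3 v=7: → [3,5); WM=2
i=1 t=7 v=6: → [7,9); WM=6
i=2 t=11 v=4: → [11,13); WM=10
i=3 t=12 v=9: → [11,14); WM=11
i=4 t=1 v=9: DROP (t<11-3); WM=11
i=5 t=2 v=4: DROP (t<11-3); WM=11
i=6 t=12 v=9: → [11,14); WM=11
i=7 t=14 v=2: → [14,16); WM=13
i=8 t=10 v=4: → [10,14); WM=13
i=9 t=14 v=4: → [14,16); WM=13
i=10 t=15 v=6: → [14,17); WM=14
i=11 t=16 v=7: → [14,18); WM=15
i=12 t=16 v=1: → [14,18); WM=15
i=13 t=17 v=8: → [14,19); WM=16
i=14 t=17 v=7: → [14,19); WM=16
i=15 t=18 v=6: → [14,20); WM=17
i=16 t=17 v=8: → [14,20); WM=17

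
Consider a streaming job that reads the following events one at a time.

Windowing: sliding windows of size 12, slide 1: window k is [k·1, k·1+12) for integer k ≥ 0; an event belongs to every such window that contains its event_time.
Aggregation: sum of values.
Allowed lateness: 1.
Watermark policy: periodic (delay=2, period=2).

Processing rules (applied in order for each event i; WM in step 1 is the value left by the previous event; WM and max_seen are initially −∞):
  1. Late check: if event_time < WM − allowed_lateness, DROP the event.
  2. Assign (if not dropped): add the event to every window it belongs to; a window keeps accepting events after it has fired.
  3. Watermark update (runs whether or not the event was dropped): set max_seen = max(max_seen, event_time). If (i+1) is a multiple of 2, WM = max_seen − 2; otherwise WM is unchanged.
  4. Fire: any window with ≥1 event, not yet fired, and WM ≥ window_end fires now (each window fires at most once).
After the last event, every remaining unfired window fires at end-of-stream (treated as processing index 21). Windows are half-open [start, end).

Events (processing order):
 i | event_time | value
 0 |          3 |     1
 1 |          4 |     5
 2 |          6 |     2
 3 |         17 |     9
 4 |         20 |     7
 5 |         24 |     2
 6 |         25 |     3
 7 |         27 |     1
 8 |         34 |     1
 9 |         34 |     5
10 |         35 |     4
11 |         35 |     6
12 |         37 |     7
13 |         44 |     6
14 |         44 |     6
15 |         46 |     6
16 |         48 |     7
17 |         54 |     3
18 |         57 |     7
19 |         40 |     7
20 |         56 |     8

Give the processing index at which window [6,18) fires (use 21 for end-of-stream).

i=0 t=3 v=1: → [3,15),[2,14),[1,13),[0,12); WM=−∞
i=1 t=4 v=5: → [4,16),[3,15),[2,14),[1,13),[0,12); WM=2
i=2 t=6 v=2: → [6,18),[5,17),[4,16),[3,15),[2,14),[1,13),[0,12); WM=2
i=3 t=17 v=9: → [17,29),[16,28),[15,27),[14,26),[13,25),[12,24),[11,23),[10,22),[9,21),[8,20),[7,19),[6,18); WM=15; [0,12) fires=8 [1,13) fires=8 [2,14) fires=8 [3,15) fires=8
i=4 t=20 v=7: → [20,32),[19,31),[18,30),[17,29),[16,28),[15,27),[14,26),[13,25),[12,24),[11,23),[10,22),[9,21); WM=15
i=5 t=24 v=2: → [24,36),[23,35),[22,34),[21,33),[20,32),[19,31),[18,30),[17,29),[16,28),[15,27),[14,26),[13,25); WM=22; [4,16) fires=7 [5,17) fires=2 [6,18) fires=11 [7,19) fires=9 [8,20) fires=9 [9,21) fires=16 [10,22) fires=16
i=6 t=25 v=3: → [25,37),[24,36),[23,35),[22,34),[21,33),[20,32),[19,31),[18,30),[17,29),[16,28),[15,27),[14,26); WM=22
i=7 t=27 v=1: → [27,39),[26,38),[25,37),[24,36),[23,35),[22,34),[21,33),[20,32),[19,31),[18,30),[17,29),[16,28); WM=25; [11,23) fires=16 [12,24) fires=16 [13,25) fires=18
i=8 t=34 v=1: → [34,46),[33,45),[32,44),[31,43),[30,42),[29,41),[28,40),[27,39),[26,38),[25,37),[24,36),[23,35); WM=25
i=9 t=34 v=5: → [34,46),[33,45),[32,44),[31,43),[30,42),[29,41),[28,40),[27,39),[26,38),[25,37),[24,36),[23,35); WM=32; [14,26) fires=21 [15,27) fires=21 [16,28) fires=22 [17,29) fires=22 [18,30) fires=13 [19,31) fires=13 [20,32) fires=13
i=10 t=35 v=4: → [35,47),[34,46),[33,45),[32,44),[31,43),[30,42),[29,41),[28,40),[27,39),[26,38),[25,37),[24,36); WM=32
i=11 t=35 v=6: → [35,47),[34,46),[33,45),[32,44),[31,43),[30,42),[29,41),[28,40),[27,39),[26,38),[25,37),[24,36); WM=33; [21,33) fires=6
i=12 t=37 v=7: → [37,49),[36,48),[35,47),[34,46),[33,45),[32,44),[31,43),[30,42),[29,41),[28,40),[27,39),[26,38); WM=33
i=13 t=44 v=6: → [44,56),[43,55),[42,54),[41,53),[40,52),[39,51),[38,50),[37,49),[36,48),[35,47),[34,46),[33,45); WM=42; [22,34) fires=6 [23,35) fires=12 [24,36) fires=22 [25,37) fires=20 [26,38) fires=24 [27,39) fires=24 [28,40) fires=23 [29,41) fires=23 [30,42) fires=23
i=14 t=44 v=6: → [44,56),[43,55),[42,54),[41,53),[40,52),[39,51),[38,50),[37,49),[36,48),[35,47),[34,46),[33,45); WM=42
i=15 t=46 v=6: → [46,58),[45,57),[44,56),[43,55),[42,54),[41,53),[40,52),[39,51),[38,50),[37,49),[36,48),[35,47); WM=44; [31,43) fires=23 [32,44) fires=23
i=16 t=48 v=7: → [48,60),[47,59),[46,58),[45,57),[44,56),[43,55),[42,54),[41,53),[40,52),[39,51),[38,50),[37,49); WM=44
i=17 t=54 v=3: → [54,66),[53,65),[52,64),[51,63),[50,62),[49,61),[48,60),[47,59),[46,58),[45,57),[44,56),[43,55); WM=52; [33,45) fires=35 [34,46) fires=35 [35,47) fires=35 [36,48) fires=25 [37,49) fires=32 [38,50) fires=25 [39,51) fires=25 [40,52) fires=25
i=18 t=57 v=7: → [57,69),[56,68),[55,67),[54,66),[53,65),[52,64),[51,63),[50,62),[49,61),[48,60),[47,59),[46,58); WM=52
i=19 t=40 v=7: DROP (t<52-1); WM=55; [41,53) fires=25 [42,54) fires=25 [43,55) fires=28
i=20 t=56 v=8: → [56,68),[55,67),[54,66),[53,65),[52,64),[51,63),[50,62),[49,61),[48,60),[47,59),[46,58),[45,57); WM=55

5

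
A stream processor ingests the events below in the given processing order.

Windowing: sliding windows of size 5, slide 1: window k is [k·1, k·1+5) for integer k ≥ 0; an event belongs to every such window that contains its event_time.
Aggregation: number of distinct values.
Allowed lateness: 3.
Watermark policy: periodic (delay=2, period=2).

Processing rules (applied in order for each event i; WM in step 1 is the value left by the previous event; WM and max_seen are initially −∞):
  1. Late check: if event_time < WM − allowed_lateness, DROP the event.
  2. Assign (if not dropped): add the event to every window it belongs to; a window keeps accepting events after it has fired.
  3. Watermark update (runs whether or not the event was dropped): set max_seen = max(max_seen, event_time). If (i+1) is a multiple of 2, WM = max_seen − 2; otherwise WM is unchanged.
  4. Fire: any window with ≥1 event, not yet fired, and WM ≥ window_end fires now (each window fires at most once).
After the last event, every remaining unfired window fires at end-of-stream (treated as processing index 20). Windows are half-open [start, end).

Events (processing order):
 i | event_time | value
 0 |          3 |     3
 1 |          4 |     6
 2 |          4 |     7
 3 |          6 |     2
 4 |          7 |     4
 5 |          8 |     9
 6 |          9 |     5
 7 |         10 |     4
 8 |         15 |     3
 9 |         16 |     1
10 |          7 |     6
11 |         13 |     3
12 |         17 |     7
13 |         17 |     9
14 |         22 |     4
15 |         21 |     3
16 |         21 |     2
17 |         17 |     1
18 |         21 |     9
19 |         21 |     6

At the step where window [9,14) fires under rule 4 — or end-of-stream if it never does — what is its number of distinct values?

i=0 t=3 v=3: → [3,8),[2,7),[1,6),[0,5); WM=−∞
i=1 t=4 v=6: → [4,9),[3,8),[2,7),[1,6),[0,5); WM=2
i=2 t=4 v=7: → [4,9),[3,8),[2,7),[1,6),[0,5); WM=2
i=3 t=6 v=2: → [6,11),[5,10),[4,9),[3,8),[2,7); WM=4
i=4 t=7 v=4: → [7,12),[6,11),[5,10),[4,9),[3,8); WM=4
i=5 t=8 v=9: → [8,13),[7,12),[6,11),[5,10),[4,9); WM=6; [0,5) fires=3 [1,6) fires=3
i=6 t=9 v=5: → [9,14),[8,13),[7,12),[6,11),[5,10); WM=6
i=7 t=10 v=4: → [10,15),[9,14),[8,13),[7,12),[6,11); WM=8; [2,7) fires=4 [3,8) fires=5
i=8 t=15 v=3: → [15,20),[14,19),[13,18),[12,17),[11,16); WM=8
i=9 t=16 v=1: → [16,21),[15,20),[14,19),[13,18),[12,17); WM=14; [4,9) fires=5 [5,10) fires=4 [6,11) fires=4 [7,12) fires=3 [8,13) fires=3 [9,14) fires=2
i=10 t=7 v=6: DROP (t<14-3); WM=14
i=11 t=13 v=3: → [13,18),[12,17),[11,16),[10,15),[9,14); WM=14
i=12 t=17 v=7: → [17,22),[16,21),[15,20),[14,19),[13,18); WM=14
i=13 t=17 v=9: → [17,22),[16,21),[15,20),[14,19),[13,18); WM=15; [10,15) fires=2
i=14 t=22 v=4: → [22,27),[21,26),[20,25),[19,24),[18,23); WM=15
i=15 t=21 v=3: → [21,26),[20,25),[19,24),[18,23),[17,22); WM=20; [11,16) fires=1 [12,17) fires=2 [13,18) fires=4 [14,19) fires=4 [15,20) fires=4
i=16 t=21 v=2: → [21,26),[20,25),[19,24),[18,23),[17,22); WM=20
i=17 t=17 v=1: → [17,22),[16,21),[15,20),[14,19),[13,18); WM=20
i=18 t=21 v=9: → [21,26),[20,25),[19,24),[18,23),[17,22); WM=20
i=19 t=21 v=6: → [21,26),[20,25),[19,24),[18,23),[17,22); WM=20

2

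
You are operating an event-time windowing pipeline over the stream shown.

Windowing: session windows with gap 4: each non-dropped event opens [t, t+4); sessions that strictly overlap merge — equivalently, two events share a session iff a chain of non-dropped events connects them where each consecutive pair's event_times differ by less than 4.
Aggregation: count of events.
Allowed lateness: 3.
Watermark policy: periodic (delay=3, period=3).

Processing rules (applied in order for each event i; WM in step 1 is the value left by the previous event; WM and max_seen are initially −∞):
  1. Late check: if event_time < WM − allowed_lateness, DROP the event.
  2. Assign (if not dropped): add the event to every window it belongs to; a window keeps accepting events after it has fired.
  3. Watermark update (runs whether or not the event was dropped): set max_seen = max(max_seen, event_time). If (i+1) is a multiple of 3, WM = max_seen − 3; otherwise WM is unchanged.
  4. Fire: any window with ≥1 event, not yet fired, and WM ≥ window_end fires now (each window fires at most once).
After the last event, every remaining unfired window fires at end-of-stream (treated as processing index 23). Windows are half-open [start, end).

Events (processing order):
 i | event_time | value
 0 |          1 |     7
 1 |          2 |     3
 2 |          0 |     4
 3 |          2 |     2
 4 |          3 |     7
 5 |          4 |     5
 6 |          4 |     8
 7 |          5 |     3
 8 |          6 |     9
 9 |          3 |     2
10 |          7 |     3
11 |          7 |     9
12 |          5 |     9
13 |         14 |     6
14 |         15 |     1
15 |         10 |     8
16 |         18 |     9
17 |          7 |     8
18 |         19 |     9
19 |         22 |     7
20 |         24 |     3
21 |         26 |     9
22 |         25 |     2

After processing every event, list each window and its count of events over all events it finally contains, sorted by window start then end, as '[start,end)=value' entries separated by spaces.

i=0 t=1 v=7: → [1,5); WM=−∞
i=1 t=2 v=3: → [1,6); WM=−∞
i=2 t=0 v=4: → [0,6); WM=-1
i=3 t=2 v=2: → [0,6); WM=-1
i=4 t=3 v=7: → [0,7); WM=-1
i=5 t=4 v=5: → [0,8); WM=1
i=6 t=4 v=8: → [0,8); WM=1
i=7 t=5 v=3: → [0,9); WM=1
i=8 t=6 v=9: → [0,10); WM=3
i=9 t=3 v=2: → [0,10); WM=3
i=10 t=7 v=3: → [0,11); WM=3
i=11 t=7 v=9: → [0,11); WM=4
i=12 t=5 v=9: → [0,11); WM=4
i=13 t=14 v=6: → [14,18); WM=4
i=14 t=15 v=1: → [14,19); WM=12
i=15 t=10 v=8: → [0,14); WM=12
i=16 t=18 v=9: → [14,22); WM=12
i=17 t=7 v=8: DROP (t<12-3); WM=15
i=18 t=19 v=9: → [14,23); WM=15
i=19 t=22 v=7: → [14,26); WM=15
i=20 t=24 v=3: → [14,28); WM=21
i=21 t=26 v=9: → [14,30); WM=21
i=22 t=25 v=2: → [14,30); WM=21

[0,14)=14 [14,30)=8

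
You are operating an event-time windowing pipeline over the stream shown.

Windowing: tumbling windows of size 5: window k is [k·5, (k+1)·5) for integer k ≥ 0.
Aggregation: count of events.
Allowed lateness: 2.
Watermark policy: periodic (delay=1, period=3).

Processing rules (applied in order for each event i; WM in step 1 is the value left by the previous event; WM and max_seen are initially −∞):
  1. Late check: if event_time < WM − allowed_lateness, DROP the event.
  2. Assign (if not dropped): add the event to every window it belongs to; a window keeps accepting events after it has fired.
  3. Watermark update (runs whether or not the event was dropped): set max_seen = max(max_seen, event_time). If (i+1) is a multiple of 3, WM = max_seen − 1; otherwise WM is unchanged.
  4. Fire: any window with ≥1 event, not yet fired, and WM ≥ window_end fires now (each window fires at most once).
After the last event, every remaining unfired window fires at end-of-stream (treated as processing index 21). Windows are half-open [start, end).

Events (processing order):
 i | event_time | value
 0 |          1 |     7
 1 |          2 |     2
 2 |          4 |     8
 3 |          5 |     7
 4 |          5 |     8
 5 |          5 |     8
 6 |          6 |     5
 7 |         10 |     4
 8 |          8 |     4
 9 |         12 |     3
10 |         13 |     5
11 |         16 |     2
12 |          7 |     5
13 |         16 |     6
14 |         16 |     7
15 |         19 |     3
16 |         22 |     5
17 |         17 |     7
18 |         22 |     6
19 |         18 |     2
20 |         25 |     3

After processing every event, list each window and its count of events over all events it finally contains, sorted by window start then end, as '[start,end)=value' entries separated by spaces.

i=0 t=1 v=7: → [0,5); WM=−∞
i=1 t=2 v=2: → [0,5); WM=−∞
i=2 t=4 v=8: → [0,5); WM=3
i=3 t=5 v=7: → [5,10); WM=3
i=4 t=5 v=8: → [5,10); WM=3
i=5 t=5 v=8: → [5,10); WM=4
i=6 t=6 v=5: → [5,10); WM=4
i=7 t=10 v=4: → [10,15); WM=4
i=8 t=8 v=4: → [5,10); WM=9; [0,5) fires=3
i=9 t=12 v=3: → [10,15); WM=9
i=10 t=13 v=5: → [10,15); WM=9
i=11 t=16 v=2: → [15,20); WM=15; [5,10) fires=5 [10,15) fires=3
i=12 t=7 v=5: DROP (t<15-2); WM=15
i=13 t=16 v=6: → [15,20); WM=15
i=14 t=16 v=7: → [15,20); WM=15
i=15 t=19 v=3: → [15,20); WM=15
i=16 t=22 v=5: → [20,25); WM=15
i=17 t=17 v=7: → [15,20); WM=21; [15,20) fires=5
i=18 t=22 v=6: → [20,25); WM=21
i=19 t=18 v=2: DROP (t<21-2); WM=21
i=20 t=25 v=3: → [25,30); WM=24

[0,5)=3 [5,10)=5 [10,15)=3 [15,20)=5 [20,25)=2 [25,30)=1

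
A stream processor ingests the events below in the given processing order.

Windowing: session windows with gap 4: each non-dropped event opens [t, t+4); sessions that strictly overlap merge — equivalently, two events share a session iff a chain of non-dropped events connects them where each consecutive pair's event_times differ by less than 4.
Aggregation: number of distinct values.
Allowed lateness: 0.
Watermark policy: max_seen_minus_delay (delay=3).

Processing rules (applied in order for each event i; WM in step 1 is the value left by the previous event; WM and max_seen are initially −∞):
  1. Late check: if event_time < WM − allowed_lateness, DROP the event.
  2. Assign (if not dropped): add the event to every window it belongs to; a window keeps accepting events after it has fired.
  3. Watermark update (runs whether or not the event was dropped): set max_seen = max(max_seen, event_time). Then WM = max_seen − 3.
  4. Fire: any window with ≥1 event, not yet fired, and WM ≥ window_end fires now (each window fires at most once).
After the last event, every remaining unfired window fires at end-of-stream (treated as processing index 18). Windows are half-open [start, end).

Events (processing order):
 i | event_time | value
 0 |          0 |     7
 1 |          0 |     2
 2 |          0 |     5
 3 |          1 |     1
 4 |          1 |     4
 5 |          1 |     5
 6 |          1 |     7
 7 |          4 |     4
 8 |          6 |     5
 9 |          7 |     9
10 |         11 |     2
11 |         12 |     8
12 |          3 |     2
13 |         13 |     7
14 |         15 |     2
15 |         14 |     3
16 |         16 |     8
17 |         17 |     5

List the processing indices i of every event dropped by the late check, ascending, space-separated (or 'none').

i=0 t=0 v=7: → [0,4); WM=-3
i=1 t=0 v=2: → [0,4); WM=-3
i=2 t=0 v=5: → [0,4); WM=-3
i=3 t=1 v=1: → [0,5); WM=-2
i=4 t=1 v=4: → [0,5); WM=-2
i=5 t=1 v=5: → [0,5); WM=-2
i=6 t=1 v=7: → [0,5); WM=-2
i=7 t=4 v=4: → [0,8); WM=1
i=8 t=6 v=5: → [0,10); WM=3
i=9 t=7 v=9: → [0,11); WM=4
i=10 t=11 v=2: → [11,15); WM=8
i=11 t=12 v=8: → [11,16); WM=9
i=12 t=3 v=2: DROP (t<9-0); WM=9
i=13 t=13 v=7: → [11,17); WM=10
i=14 t=15 v=2: → [11,19); WM=12
i=15 t=14 v=3: → [11,19); WM=12
i=16 t=16 v=8: → [11,20); WM=13
i=17 t=17 v=5: → [11,21); WM=14

12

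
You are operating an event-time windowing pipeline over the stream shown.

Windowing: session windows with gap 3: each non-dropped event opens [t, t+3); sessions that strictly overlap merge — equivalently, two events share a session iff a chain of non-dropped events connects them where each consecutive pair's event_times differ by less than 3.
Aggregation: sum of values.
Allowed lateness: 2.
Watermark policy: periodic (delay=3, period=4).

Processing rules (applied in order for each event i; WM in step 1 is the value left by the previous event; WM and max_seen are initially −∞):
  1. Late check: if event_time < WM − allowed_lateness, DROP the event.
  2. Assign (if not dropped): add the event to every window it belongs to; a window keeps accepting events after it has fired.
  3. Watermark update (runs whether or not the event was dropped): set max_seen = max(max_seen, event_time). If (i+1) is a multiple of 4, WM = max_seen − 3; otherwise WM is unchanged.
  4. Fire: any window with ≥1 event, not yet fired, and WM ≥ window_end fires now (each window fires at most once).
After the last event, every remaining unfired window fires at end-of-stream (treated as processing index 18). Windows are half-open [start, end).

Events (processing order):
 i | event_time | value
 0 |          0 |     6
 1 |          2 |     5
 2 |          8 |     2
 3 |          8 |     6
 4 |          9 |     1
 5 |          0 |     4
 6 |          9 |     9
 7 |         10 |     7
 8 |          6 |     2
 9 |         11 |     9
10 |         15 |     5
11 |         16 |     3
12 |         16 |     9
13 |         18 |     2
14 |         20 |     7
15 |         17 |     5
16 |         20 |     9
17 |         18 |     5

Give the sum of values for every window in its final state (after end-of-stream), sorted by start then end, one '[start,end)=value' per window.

[0,5)=11 [6,14)=36 [15,23)=45

i=0 t=0 v=6: → [0,3); WM=−∞
i=1 t=2 v=5: → [0,5); WM=−∞
i=2 t=8 v=2: → [8,11); WM=−∞
i=3 t=8 v=6: → [8,11); WM=5
i=4 t=9 v=1: → [8,12); WM=5
i=5 t=0 v=4: DROP (t<5-2); WM=5
i=6 t=9 v=9: → [8,12); WM=5
i=7 t=10 v=7: → [8,13); WM=7
i=8 t=6 v=2: → [6,13); WM=7
i=9 t=11 v=9: → [6,14); WM=7
i=10 t=15 v=5: → [15,18); WM=7
i=11 t=16 v=3: → [15,19); WM=13
i=12 t=16 v=9: → [15,19); WM=13
i=13 t=18 v=2: → [15,21); WM=13
i=14 t=20 v=7: → [15,23); WM=13
i=15 t=17 v=5: → [15,23); WM=17
i=16 t=20 v=9: → [15,23); WM=17
i=17 t=18 v=5: → [15,23); WM=17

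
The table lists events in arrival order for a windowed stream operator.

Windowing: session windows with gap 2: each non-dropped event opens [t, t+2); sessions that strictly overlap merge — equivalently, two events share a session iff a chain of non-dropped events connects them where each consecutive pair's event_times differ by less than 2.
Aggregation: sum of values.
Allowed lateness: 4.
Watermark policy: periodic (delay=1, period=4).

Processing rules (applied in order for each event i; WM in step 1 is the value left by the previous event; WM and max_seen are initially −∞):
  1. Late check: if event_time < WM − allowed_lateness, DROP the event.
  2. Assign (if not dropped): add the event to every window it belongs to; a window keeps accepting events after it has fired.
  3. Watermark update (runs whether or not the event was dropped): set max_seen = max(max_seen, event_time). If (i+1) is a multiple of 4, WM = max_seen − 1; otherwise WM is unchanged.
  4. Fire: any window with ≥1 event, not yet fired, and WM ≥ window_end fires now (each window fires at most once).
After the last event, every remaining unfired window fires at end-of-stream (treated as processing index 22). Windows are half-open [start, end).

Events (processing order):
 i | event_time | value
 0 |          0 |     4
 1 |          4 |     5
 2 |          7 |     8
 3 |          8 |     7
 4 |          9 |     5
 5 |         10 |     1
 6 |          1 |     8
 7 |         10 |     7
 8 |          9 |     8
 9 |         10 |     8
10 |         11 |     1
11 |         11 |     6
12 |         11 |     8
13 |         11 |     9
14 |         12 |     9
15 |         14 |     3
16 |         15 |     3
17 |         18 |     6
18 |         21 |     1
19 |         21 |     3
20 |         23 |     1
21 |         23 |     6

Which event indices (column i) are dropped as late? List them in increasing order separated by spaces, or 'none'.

6

i=0 t=0 v=4: → [0,2); WM=−∞
i=1 t=4 v=5: → [4,6); WM=−∞
i=2 t=7 v=8: → [7,9); WM=−∞
i=3 t=8 v=7: → [7,10); WM=7
i=4 t=9 v=5: → [7,11); WM=7
i=5 t=10 v=1: → [7,12); WM=7
i=6 t=1 v=8: DROP (t<7-4); WM=7
i=7 t=10 v=7: → [7,12); WM=9
i=8 t=9 v=8: → [7,12); WM=9
i=9 t=10 v=8: → [7,12); WM=9
i=10 t=11 v=1: → [7,13); WM=9
i=11 t=11 v=6: → [7,13); WM=10
i=12 t=11 v=8: → [7,13); WM=10
i=13 t=11 v=9: → [7,13); WM=10
i=14 t=12 v=9: → [7,14); WM=10
i=15 t=14 v=3: → [14,16); WM=13
i=16 t=15 v=3: → [14,17); WM=13
i=17 t=18 v=6: → [18,20); WM=13
i=18 t=21 v=1: → [21,23); WM=13
i=19 t=21 v=3: → [21,23); WM=20
i=20 t=23 v=1: → [23,25); WM=20
i=21 t=23 v=6: → [23,25); WM=20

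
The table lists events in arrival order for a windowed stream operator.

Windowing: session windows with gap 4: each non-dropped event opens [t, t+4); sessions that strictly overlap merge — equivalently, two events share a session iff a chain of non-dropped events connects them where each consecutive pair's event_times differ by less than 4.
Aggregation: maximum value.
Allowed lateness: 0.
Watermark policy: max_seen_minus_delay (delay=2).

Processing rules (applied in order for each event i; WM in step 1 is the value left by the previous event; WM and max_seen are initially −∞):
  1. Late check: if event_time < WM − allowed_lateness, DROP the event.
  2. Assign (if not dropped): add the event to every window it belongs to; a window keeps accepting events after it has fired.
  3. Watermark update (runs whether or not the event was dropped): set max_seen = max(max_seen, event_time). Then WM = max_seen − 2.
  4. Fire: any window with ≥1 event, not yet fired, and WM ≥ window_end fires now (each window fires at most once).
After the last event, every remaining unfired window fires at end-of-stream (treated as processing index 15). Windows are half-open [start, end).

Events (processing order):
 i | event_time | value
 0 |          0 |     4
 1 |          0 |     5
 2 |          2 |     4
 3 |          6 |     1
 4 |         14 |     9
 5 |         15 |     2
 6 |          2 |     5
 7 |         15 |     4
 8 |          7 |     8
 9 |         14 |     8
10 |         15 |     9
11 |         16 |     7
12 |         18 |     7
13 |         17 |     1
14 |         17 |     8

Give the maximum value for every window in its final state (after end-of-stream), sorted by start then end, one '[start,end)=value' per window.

i=0 t=0 v=4: → [0,4); WM=-2
i=1 t=0 v=5: → [0,4); WM=-2
i=2 t=2 v=4: → [0,6); WM=0
i=3 t=6 v=1: → [6,10); WM=4
i=4 t=14 v=9: → [14,18); WM=12
i=5 t=15 v=2: → [14,19); WM=13
i=6 t=2 v=5: DROP (t<13-0); WM=13
i=7 t=15 v=4: → [14,19); WM=13
i=8 t=7 v=8: DROP (t<13-0); WM=13
i=9 t=14 v=8: → [14,19); WM=13
i=10 t=15 v=9: → [14,19); WM=13
i=11 t=16 v=7: → [14,20); WM=14
i=12 t=18 v=7: → [14,22); WM=16
i=13 t=17 v=1: → [14,22); WM=16
i=14 t=17 v=8: → [14,22); WM=16

[0,6)=5 [6,10)=1 [14,22)=9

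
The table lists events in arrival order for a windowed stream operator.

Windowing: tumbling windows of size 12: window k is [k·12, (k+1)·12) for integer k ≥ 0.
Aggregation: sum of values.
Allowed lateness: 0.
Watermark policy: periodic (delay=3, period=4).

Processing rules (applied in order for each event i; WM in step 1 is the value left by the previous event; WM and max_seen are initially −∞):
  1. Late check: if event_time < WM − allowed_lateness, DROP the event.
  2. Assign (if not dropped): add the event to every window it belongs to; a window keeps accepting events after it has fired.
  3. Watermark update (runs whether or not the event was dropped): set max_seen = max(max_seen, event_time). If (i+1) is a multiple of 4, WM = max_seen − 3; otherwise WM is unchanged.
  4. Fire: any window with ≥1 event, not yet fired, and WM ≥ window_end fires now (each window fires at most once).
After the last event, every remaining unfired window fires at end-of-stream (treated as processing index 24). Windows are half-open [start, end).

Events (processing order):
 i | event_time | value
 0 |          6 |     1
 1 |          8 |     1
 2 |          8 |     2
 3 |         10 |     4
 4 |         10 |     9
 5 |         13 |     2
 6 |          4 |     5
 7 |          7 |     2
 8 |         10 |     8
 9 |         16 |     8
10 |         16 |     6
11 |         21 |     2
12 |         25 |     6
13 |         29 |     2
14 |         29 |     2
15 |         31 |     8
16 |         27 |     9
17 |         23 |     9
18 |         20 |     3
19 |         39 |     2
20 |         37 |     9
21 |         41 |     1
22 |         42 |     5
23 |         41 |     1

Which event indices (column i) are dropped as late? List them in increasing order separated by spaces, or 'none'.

6 16 17 18

i=0 t=6 v=1: → [0,12); WM=−∞
i=1 t=8 v=1: → [0,12); WM=−∞
i=2 t=8 v=2: → [0,12); WM=−∞
i=3 t=10 v=4: → [0,12); WM=7
i=4 t=10 v=9: → [0,12); WM=7
i=5 t=13 v=2: → [12,24); WM=7
i=6 t=4 v=5: DROP (t<7-0); WM=7
i=7 t=7 v=2: → [0,12); WM=10
i=8 t=10 v=8: → [0,12); WM=10
i=9 t=16 v=8: → [12,24); WM=10
i=10 t=16 v=6: → [12,24); WM=10
i=11 t=21 v=2: → [12,24); WM=18; [0,12) fires=27
i=12 t=25 v=6: → [24,36); WM=18
i=13 t=29 v=2: → [24,36); WM=18
i=14 t=29 v=2: → [24,36); WM=18
i=15 t=31 v=8: → [24,36); WM=28; [12,24) fires=18
i=16 t=27 v=9: DROP (t<28-0); WM=28
i=17 t=23 v=9: DROP (t<28-0); WM=28
i=18 t=20 v=3: DROP (t<28-0); WM=28
i=19 t=39 v=2: → [36,48); WM=36; [24,36) fires=18
i=20 t=37 v=9: → [36,48); WM=36
i=21 t=41 v=1: → [36,48); WM=36
i=22 t=42 v=5: → [36,48); WM=36
i=23 t=41 v=1: → [36,48); WM=39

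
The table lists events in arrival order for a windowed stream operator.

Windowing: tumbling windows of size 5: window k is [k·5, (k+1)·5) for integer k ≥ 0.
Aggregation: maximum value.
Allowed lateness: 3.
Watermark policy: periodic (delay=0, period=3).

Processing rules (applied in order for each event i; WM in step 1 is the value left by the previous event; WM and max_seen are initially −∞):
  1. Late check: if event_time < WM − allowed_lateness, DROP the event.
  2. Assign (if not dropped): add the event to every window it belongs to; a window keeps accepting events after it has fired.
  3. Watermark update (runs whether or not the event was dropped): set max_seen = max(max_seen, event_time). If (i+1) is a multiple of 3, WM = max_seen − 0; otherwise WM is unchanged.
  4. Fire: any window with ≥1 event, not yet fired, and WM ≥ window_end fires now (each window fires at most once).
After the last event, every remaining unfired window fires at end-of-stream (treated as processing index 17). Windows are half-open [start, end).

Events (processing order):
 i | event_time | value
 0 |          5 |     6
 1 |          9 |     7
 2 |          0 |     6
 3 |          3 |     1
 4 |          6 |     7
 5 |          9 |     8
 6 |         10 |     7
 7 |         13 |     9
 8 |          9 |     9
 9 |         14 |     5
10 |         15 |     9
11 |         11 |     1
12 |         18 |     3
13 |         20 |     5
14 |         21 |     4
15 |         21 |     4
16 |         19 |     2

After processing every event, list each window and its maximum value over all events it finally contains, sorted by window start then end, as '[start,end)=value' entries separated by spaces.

[0,5)=6 [5,10)=9 [10,15)=9 [15,20)=9 [20,25)=5

i=0 t=5 v=6: → [5,10); WM=−∞
i=1 t=9 v=7: → [5,10); WM=−∞
i=2 t=0 v=6: → [0,5); WM=9; [0,5) fires=6
i=3 t=3 v=1: DROP (t<9-3); WM=9
i=4 t=6 v=7: → [5,10); WM=9
i=5 t=9 v=8: → [5,10); WM=9
i=6 t=10 v=7: → [10,15); WM=9
i=7 t=13 v=9: → [10,15); WM=9
i=8 t=9 v=9: → [5,10); WM=13; [5,10) fires=9
i=9 t=14 v=5: → [10,15); WM=13
i=10 t=15 v=9: → [15,20); WM=13
i=11 t=11 v=1: → [10,15); WM=15; [10,15) fires=9
i=12 t=18 v=3: → [15,20); WM=15
i=13 t=20 v=5: → [20,25); WM=15
i=14 t=21 v=4: → [20,25); WM=21; [15,20) fires=9
i=15 t=21 v=4: → [20,25); WM=21
i=16 t=19 v=2: → [15,20); WM=21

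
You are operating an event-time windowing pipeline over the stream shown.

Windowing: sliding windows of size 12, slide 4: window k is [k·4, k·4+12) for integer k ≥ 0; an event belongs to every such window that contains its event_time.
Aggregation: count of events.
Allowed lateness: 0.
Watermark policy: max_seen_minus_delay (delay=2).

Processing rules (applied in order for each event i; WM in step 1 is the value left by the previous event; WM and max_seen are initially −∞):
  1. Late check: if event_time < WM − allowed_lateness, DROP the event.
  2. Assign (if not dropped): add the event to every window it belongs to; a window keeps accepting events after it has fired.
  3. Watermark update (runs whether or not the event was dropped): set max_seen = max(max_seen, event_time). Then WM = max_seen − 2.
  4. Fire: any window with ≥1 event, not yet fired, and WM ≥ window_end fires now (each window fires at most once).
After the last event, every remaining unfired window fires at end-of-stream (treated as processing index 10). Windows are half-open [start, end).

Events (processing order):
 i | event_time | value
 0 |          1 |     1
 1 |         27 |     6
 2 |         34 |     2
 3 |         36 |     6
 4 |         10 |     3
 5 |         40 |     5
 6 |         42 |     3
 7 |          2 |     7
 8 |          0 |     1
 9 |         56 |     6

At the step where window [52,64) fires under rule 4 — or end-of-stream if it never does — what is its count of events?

1

i=0 t=1 v=1: → [0,12); WM=-1
i=1 t=27 v=6: → [24,36),[20,32),[16,28); WM=25; [0,12) fires=1
i=2 t=34 v=2: → [32,44),[28,40),[24,36); WM=32; [16,28) fires=1 [20,32) fires=1
i=3 t=36 v=6: → [36,48),[32,44),[28,40); WM=34
i=4 t=10 v=3: DROP (t<34-0); WM=34
i=5 t=40 v=5: → [40,52),[36,48),[32,44); WM=38; [24,36) fires=2
i=6 t=42 v=3: → [40,52),[36,48),[32,44); WM=40; [28,40) fires=2
i=7 t=2 v=7: DROP (t<40-0); WM=40
i=8 t=0 v=1: DROP (t<40-0); WM=40
i=9 t=56 v=6: → [56,68),[52,64),[48,60); WM=54; [32,44) fires=4 [36,48) fires=3 [40,52) fires=2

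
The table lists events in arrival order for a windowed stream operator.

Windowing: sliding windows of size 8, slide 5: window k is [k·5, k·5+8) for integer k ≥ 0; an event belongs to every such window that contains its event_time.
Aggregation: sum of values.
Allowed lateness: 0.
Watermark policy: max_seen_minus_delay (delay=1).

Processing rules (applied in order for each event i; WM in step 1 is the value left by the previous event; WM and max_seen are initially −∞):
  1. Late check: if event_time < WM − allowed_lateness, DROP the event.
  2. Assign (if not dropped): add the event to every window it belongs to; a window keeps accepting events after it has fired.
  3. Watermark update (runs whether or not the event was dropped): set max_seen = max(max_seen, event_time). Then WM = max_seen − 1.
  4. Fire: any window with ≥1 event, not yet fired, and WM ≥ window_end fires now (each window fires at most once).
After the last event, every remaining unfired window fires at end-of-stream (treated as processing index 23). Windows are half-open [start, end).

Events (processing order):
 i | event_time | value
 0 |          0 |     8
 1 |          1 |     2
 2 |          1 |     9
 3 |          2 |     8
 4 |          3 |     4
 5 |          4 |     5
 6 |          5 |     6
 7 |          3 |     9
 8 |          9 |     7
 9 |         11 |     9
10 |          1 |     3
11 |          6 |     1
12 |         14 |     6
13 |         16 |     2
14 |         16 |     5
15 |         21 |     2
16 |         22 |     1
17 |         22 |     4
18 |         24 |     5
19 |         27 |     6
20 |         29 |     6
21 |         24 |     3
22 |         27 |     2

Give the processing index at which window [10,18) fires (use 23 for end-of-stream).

i=0 t=0 v=8: → [0,8); WM=-1
i=1 t=1 v=2: → [0,8); WM=0
i=2 t=1 v=9: → [0,8); WM=0
i=3 t=2 v=8: → [0,8); WM=1
i=4 t=3 v=4: → [0,8); WM=2
i=5 t=4 v=5: → [0,8); WM=3
i=6 t=5 v=6: → [5,13),[0,8); WM=4
i=7 t=3 v=9: DROP (t<4-0); WM=4
i=8 t=9 v=7: → [5,13); WM=8; [0,8) fires=42
i=9 t=11 v=9: → [10,18),[5,13); WM=10
i=10 t=1 v=3: DROP (t<10-0); WM=10
i=11 t=6 v=1: DROP (t<10-0); WM=10
i=12 t=14 v=6: → [10,18); WM=13; [5,13) fires=22
i=13 t=16 v=2: → [15,23),[10,18); WM=15
i=14 t=16 v=5: → [15,23),[10,18); WM=15
i=15 t=21 v=2: → [20,28),[15,23); WM=20; [10,18) fires=22
i=16 t=22 v=1: → [20,28),[15,23); WM=21
i=17 t=22 v=4: → [20,28),[15,23); WM=21
i=18 t=24 v=5: → [20,28); WM=23; [15,23) fires=14
i=19 t=27 v=6: → [25,33),[20,28); WM=26
i=20 t=29 v=6: → [25,33); WM=28; [20,28) fires=18
i=21 t=24 v=3: DROP (t<28-0); WM=28
i=22 t=27 v=2: DROP (t<28-0); WM=28

15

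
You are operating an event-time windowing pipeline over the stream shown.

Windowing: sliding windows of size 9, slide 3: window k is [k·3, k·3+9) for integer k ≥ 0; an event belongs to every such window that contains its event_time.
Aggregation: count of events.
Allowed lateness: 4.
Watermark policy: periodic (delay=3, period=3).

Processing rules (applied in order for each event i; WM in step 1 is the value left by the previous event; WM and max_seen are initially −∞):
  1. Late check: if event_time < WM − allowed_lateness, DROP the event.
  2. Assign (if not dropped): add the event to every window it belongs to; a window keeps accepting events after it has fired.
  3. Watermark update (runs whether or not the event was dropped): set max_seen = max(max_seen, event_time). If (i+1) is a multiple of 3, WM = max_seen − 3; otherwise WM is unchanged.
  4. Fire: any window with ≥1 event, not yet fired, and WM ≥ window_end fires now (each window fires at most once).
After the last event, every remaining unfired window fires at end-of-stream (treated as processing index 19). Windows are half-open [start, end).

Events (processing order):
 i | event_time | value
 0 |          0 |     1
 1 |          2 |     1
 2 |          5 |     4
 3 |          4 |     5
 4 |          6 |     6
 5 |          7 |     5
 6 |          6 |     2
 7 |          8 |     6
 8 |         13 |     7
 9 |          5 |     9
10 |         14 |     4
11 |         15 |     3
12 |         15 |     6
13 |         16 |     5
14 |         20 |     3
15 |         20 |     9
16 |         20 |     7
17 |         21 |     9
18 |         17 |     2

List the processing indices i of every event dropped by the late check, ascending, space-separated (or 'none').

i=0 t=0 v=1: → [0,9); WM=−∞
i=1 t=2 v=1: → [0,9); WM=−∞
i=2 t=5 v=4: → [3,12),[0,9); WM=2
i=3 t=4 v=5: → [3,12),[0,9); WM=2
i=4 t=6 v=6: → [6,15),[3,12),[0,9); WM=2
i=5 t=7 v=5: → [6,15),[3,12),[0,9); WM=4
i=6 t=6 v=2: → [6,15),[3,12),[0,9); WM=4
i=7 t=8 v=6: → [6,15),[3,12),[0,9); WM=4
i=8 t=13 v=7: → [12,21),[9,18),[6,15); WM=10; [0,9) fires=8
i=9 t=5 v=9: DROP (t<10-4); WM=10
i=10 t=14 v=4: → [12,21),[9,18),[6,15); WM=10
i=11 t=15 v=3: → [15,24),[12,21),[9,18); WM=12; [3,12) fires=6
i=12 t=15 v=6: → [15,24),[12,21),[9,18); WM=12
i=13 t=16 v=5: → [15,24),[12,21),[9,18); WM=12
i=14 t=20 v=3: → [18,27),[15,24),[12,21); WM=17; [6,15) fires=6
i=15 t=20 v=9: → [18,27),[15,24),[12,21); WM=17
i=16 t=20 v=7: → [18,27),[15,24),[12,21); WM=17
i=17 t=21 v=9: → [21,30),[18,27),[15,24); WM=18; [9,18) fires=5
i=18 t=17 v=2: → [15,24),[12,21),[9,18); WM=18

9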